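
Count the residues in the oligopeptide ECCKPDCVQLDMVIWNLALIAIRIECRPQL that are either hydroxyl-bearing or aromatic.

1

Hydroxyl-bearing: S, T, Y. Aromatic: F, W, Y.
Hydroxyl-bearing residues here: none (0).
Aromatic residues here: W15 (1).
(Y belongs to both groups, but none appear in this sequence.) Total = 0 + 1 = 1.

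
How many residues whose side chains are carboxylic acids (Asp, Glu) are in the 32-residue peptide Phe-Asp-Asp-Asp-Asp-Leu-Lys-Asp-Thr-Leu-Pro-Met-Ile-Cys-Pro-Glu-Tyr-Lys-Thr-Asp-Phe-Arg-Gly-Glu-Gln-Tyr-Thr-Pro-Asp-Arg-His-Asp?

10

Matching residues: Asp2, Asp3, Asp4, Asp5, Asp8, Glu16, Asp20, Glu24, Asp29, Asp32.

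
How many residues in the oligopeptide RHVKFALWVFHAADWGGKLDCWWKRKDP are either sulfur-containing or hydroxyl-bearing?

Sulfur-containing: C, M. Hydroxyl-bearing: S, T, Y.
Sulfur-containing residues here: C21 (1).
Hydroxyl-bearing residues here: none (0).
The two groups share no amino acid, so total = 1 + 0 = 1.

1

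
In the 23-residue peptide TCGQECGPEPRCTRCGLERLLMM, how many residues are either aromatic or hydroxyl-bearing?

Aromatic: F, W, Y. Hydroxyl-bearing: S, T, Y.
Aromatic residues here: none (0).
Hydroxyl-bearing residues here: T1, T13 (2).
(Y belongs to both groups, but none appear in this sequence.) Total = 0 + 2 = 2.

2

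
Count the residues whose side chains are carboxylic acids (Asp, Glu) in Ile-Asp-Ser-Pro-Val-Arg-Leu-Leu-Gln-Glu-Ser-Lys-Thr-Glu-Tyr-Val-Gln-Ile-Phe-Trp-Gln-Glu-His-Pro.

4

Matching residues: Asp2, Glu10, Glu14, Glu22.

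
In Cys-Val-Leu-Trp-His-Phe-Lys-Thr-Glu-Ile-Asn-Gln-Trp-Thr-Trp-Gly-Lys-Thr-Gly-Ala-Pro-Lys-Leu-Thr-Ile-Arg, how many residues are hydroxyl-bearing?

The –OH-bearing residues are Ser, Thr (aliphatic alcohols), and Tyr (phenol).
Matching residues: Thr8, Thr14, Thr18, Thr24.

4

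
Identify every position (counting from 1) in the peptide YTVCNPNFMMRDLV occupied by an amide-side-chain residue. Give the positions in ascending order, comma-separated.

Asparagine (N) and glutamine (Q) have uncharged amide side chains.
Matching residues: N5, N7.

5, 7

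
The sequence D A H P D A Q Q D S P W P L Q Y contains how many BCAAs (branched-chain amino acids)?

V, L, and I make up the branched-chain aliphatic group.
Matching residues: L14.

1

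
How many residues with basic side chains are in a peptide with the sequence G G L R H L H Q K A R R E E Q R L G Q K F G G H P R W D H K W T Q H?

K, R, and H are the three residues with basic side chains (ε-amine, guanidinium, and imidazole respectively).
Matching residues: R4, H5, H7, K9, R11, R12, R16, K20, H24, R26, H29, K30, H34.

13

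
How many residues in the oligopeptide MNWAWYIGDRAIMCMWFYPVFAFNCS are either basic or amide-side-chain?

3

Basic: H, K, R. Amide-side-chain: N, Q.
Basic residues here: R10 (1).
Amide-side-chain residues here: N2, N24 (2).
The two groups share no amino acid, so total = 1 + 2 = 3.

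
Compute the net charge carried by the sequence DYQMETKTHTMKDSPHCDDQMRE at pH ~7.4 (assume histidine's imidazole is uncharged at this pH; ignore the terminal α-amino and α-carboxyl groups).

At pH ~7.4 the Lys and Arg side chains are protonated (+1), the Asp and Glu side chains are deprotonated (−1), and with His taken as neutral all other side chains carry no charge.
Positive (K, R): K7, K12, R22 → +3.
Negative (D, E): D1, E5, D13, D18, D19, E23 → −6.
Net charge = (+3) + (−6) = −3.

-3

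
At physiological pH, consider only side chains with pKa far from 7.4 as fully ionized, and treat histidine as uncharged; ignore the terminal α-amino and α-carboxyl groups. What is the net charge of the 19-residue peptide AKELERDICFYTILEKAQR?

The side chains ionized at physiological pH are Lys/Arg (+1) and Asp/Glu (−1); with His treated as neutral, nothing else contributes.
Positive (K, R): K2, R6, K16, R19 → +4.
Negative (D, E): E3, E5, D7, E15 → −4.
Net charge = (+4) + (−4) = 0.

0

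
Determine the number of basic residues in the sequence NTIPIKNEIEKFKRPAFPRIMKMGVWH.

7

Lysine (K), arginine (R), and histidine (H) have basic, nitrogen-containing side chains.
Matching residues: K6, K11, K13, R14, R19, K22, H27.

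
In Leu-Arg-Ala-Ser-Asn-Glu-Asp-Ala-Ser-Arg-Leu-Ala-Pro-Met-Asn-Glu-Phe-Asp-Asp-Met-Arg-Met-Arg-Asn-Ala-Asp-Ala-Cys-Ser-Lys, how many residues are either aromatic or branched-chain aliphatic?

Aromatic: F, W, Y. Branched-chain aliphatic: I, L, V.
Aromatic residues here: Phe17 (1).
Branched-chain aliphatic residues here: Leu1, Leu11 (2).
The two groups share no amino acid, so total = 1 + 2 = 3.

3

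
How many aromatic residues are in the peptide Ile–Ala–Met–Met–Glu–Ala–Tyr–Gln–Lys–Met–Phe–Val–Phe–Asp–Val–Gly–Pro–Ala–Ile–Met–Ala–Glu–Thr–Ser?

F, W, and Y each carry an aromatic ring on the side chain.
Matching residues: Tyr7, Phe11, Phe13.

3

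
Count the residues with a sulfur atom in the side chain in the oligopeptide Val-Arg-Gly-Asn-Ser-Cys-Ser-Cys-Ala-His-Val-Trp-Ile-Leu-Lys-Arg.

Only Cys (C) and Met (M) have a sulfur atom in the side chain.
Matching residues: Cys6, Cys8.

2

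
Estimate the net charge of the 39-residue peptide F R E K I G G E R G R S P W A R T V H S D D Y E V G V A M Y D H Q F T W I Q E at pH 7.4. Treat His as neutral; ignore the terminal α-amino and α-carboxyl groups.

-2

At pH ~7.4 the Lys and Arg side chains are protonated (+1), the Asp and Glu side chains are deprotonated (−1), and with His taken as neutral all other side chains carry no charge.
Positive (K, R): R2, K4, R9, R11, R16 → +5.
Negative (D, E): E3, E8, D21, D22, E24, D31, E39 → −7.
Net charge = (+5) + (−7) = −2.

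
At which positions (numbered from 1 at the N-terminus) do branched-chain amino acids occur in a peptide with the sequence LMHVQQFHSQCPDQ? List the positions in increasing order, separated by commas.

1, 4

V, L, and I make up the branched-chain aliphatic group.
Matching residues: L1, V4.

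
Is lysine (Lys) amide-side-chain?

Asparagine (N) and glutamine (Q) have uncharged amide side chains.
Lysine is not in this group.

No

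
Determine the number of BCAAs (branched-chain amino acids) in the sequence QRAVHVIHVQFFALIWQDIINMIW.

9

The BCAAs are Val, Leu, and Ile — aliphatic side chains with a branch point.
Matching residues: V4, V6, I7, V9, L14, I15, I19, I20, I23.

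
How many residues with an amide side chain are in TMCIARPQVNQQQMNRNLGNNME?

9

The amide-side-chain residues are Asn (N) and Gln (Q).
Matching residues: Q8, N10, Q11, Q12, Q13, N15, N17, N20, N21.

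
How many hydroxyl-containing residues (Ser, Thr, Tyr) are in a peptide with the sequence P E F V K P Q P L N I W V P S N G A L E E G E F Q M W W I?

Matching residues: S15.

1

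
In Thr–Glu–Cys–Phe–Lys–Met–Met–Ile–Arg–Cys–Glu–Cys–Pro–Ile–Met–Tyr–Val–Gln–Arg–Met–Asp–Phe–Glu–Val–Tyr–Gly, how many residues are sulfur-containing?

7

Only Cys (C) and Met (M) have a sulfur atom in the side chain.
Matching residues: Cys3, Met6, Met7, Cys10, Cys12, Met15, Met20.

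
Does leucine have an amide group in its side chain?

Only N (asparagine) and Q (glutamine) carry a side-chain carboxamide.
Leucine is not in this group.

No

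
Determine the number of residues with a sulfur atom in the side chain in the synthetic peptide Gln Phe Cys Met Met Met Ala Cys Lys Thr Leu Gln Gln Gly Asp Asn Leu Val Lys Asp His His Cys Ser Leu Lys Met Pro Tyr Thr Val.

The sulfur-bearing residues are cysteine (–SH) and methionine (–S–CH₃).
Matching residues: Cys3, Met4, Met5, Met6, Cys8, Cys23, Met27.

7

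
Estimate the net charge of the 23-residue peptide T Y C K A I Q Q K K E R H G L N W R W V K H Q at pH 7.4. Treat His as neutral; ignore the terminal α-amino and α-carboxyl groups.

Near pH 7.4, K and R contribute +1 each, D and E contribute −1 each, and every other side chain (His included, as stated) is uncharged.
Positive (K, R): K4, K9, K10, R12, R18, K21 → +6.
Negative (D, E): E11 → −1.
Net charge = (+6) + (−1) = +5.

+5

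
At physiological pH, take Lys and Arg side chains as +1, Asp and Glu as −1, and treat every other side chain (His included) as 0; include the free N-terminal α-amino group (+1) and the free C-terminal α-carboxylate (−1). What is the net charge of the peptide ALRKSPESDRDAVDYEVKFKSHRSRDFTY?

+1

Positive (K, R): R3, K4, R10, K18, K20, R23, R25 → +7.
Negative (D, E): E7, D9, D11, D14, E16, D26 → −6.
The N-terminus (+1) and C-terminus (−1) cancel.
Net charge = (+7) + (−6) = +1.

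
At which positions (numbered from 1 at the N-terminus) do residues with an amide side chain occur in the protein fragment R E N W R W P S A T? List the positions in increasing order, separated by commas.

3

Only N (asparagine) and Q (glutamine) carry a side-chain carboxamide.
Matching residues: N3.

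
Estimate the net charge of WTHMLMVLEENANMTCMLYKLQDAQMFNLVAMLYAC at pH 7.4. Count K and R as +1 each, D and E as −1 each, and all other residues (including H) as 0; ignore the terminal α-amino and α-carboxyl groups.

Positive (K, R): K20 → +1.
Negative (D, E): E9, E10, D23 → −3.
Net charge = (+1) + (−3) = −2.

-2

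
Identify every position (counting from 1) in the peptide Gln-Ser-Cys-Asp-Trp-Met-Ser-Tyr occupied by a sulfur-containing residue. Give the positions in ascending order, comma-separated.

Only Cys (C) and Met (M) have a sulfur atom in the side chain.
Matching residues: Cys3, Met6.

3, 6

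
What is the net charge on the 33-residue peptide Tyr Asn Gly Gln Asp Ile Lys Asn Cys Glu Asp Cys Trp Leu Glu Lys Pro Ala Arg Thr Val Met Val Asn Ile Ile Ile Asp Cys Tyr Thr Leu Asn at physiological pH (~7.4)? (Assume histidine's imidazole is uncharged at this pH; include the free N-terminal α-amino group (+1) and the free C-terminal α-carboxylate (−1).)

Near pH 7.4, K and R contribute +1 each, D and E contribute −1 each, and every other side chain (His included, as stated) is uncharged.
Positive (K, R): Lys7, Lys16, Arg19 → +3.
Negative (D, E): Asp5, Glu10, Asp11, Glu15, Asp28 → −5.
The N-terminus (+1) and C-terminus (−1) cancel.
Net charge = (+3) + (−5) = −2.

-2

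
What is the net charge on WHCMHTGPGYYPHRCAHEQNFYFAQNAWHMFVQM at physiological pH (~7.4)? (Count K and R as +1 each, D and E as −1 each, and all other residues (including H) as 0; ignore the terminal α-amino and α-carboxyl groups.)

0

Positive (K, R): R14 → +1.
Negative (D, E): E18 → −1.
Net charge = (+1) + (−1) = 0.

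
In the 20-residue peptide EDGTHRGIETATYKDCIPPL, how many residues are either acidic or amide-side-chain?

Acidic: D, E. Amide-side-chain: N, Q.
Acidic residues here: E1, D2, E9, D15 (4).
Amide-side-chain residues here: none (0).
The two groups share no amino acid, so total = 4 + 0 = 4.

4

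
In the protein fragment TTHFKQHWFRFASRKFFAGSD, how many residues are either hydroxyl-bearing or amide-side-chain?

5

Hydroxyl-bearing: S, T, Y. Amide-side-chain: N, Q.
Hydroxyl-bearing residues here: T1, T2, S13, S20 (4).
Amide-side-chain residues here: Q6 (1).
The two groups share no amino acid, so total = 4 + 1 = 5.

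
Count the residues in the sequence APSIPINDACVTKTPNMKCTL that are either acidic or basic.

3

Acidic: D, E. Basic: H, K, R.
Acidic residues here: D8 (1).
Basic residues here: K13, K18 (2).
The two groups share no amino acid, so total = 1 + 2 = 3.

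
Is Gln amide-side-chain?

Yes

The amide-side-chain residues are Asn (N) and Gln (Q).
Glutamine is in this group.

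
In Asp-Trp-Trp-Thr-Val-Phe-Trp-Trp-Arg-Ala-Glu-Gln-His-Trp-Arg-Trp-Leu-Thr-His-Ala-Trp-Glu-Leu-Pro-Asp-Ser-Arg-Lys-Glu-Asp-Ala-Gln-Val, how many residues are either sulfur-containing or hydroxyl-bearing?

Sulfur-containing: C, M. Hydroxyl-bearing: S, T, Y.
Sulfur-containing residues here: none (0).
Hydroxyl-bearing residues here: Thr4, Thr18, Ser26 (3).
The two groups share no amino acid, so total = 0 + 3 = 3.

3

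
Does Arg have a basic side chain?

Lysine (K), arginine (R), and histidine (H) have basic, nitrogen-containing side chains.
Arginine is in this group.

Yes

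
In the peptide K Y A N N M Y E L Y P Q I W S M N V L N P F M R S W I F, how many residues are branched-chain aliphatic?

5

V, L, and I make up the branched-chain aliphatic group.
Matching residues: L9, I13, V18, L19, I27.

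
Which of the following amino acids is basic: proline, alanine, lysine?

The basic amino acids are Lys (K), Arg (R), and His (H).
Of the listed options, only lysine belongs to this group.

lysine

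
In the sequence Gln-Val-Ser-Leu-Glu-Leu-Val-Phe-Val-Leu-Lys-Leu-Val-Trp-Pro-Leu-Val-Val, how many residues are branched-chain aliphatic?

11

The BCAAs are Val, Leu, and Ile — aliphatic side chains with a branch point.
Matching residues: Val2, Leu4, Leu6, Val7, Val9, Leu10, Leu12, Val13, Leu16, Val17, Val18.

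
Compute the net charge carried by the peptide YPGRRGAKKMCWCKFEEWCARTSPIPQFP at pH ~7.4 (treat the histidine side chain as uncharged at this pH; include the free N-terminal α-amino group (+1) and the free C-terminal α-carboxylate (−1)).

At pH ~7.4 the Lys and Arg side chains are protonated (+1), the Asp and Glu side chains are deprotonated (−1), and with His taken as neutral all other side chains carry no charge.
Positive (K, R): R4, R5, K8, K9, K14, R21 → +6.
Negative (D, E): E16, E17 → −2.
The N-terminus (+1) and C-terminus (−1) cancel.
Net charge = (+6) + (−2) = +4.

+4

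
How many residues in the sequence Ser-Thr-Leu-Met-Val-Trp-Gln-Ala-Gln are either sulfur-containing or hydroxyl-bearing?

3

Sulfur-containing: C, M. Hydroxyl-bearing: S, T, Y.
Sulfur-containing residues here: Met4 (1).
Hydroxyl-bearing residues here: Ser1, Thr2 (2).
The two groups share no amino acid, so total = 1 + 2 = 3.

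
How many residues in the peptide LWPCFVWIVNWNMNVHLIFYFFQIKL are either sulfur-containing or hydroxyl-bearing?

3

Sulfur-containing: C, M. Hydroxyl-bearing: S, T, Y.
Sulfur-containing residues here: C4, M13 (2).
Hydroxyl-bearing residues here: Y20 (1).
The two groups share no amino acid, so total = 2 + 1 = 3.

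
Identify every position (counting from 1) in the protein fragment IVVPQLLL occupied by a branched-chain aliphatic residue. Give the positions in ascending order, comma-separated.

1, 2, 3, 6, 7, 8

Matching residues: I1, V2, V3, L6, L7, L8.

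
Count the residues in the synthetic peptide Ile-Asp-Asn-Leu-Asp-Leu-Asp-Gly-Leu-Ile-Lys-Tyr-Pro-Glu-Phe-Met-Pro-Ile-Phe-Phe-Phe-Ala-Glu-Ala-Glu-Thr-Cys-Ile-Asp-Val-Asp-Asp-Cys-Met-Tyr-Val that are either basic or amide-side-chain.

Basic: H, K, R. Amide-side-chain: N, Q.
Basic residues here: Lys11 (1).
Amide-side-chain residues here: Asn3 (1).
The two groups share no amino acid, so total = 1 + 1 = 2.

2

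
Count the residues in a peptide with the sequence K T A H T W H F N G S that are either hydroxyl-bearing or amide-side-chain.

Hydroxyl-bearing: S, T, Y. Amide-side-chain: N, Q.
Hydroxyl-bearing residues here: T2, T5, S11 (3).
Amide-side-chain residues here: N9 (1).
The two groups share no amino acid, so total = 3 + 1 = 4.

4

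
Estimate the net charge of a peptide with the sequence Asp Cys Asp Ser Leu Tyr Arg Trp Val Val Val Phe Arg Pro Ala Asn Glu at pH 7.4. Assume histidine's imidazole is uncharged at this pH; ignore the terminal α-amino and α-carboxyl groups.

-1

At pH ~7.4 the Lys and Arg side chains are protonated (+1), the Asp and Glu side chains are deprotonated (−1), and with His taken as neutral all other side chains carry no charge.
Positive (K, R): Arg7, Arg13 → +2.
Negative (D, E): Asp1, Asp3, Glu17 → −3.
Net charge = (+2) + (−3) = −1.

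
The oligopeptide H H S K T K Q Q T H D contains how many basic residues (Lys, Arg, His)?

5

Matching residues: H1, H2, K4, K6, H10.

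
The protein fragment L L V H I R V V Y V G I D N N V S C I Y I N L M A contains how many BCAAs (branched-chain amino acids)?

V, L, and I make up the branched-chain aliphatic group.
Matching residues: L1, L2, V3, I5, V7, V8, V10, I12, V16, I19, I21, L23.

12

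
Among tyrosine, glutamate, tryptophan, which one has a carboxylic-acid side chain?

glutamate

Aspartate (D) and glutamate (E) have carboxylic-acid side chains and are the acidic amino acids.
Of the listed options, only glutamate belongs to this group.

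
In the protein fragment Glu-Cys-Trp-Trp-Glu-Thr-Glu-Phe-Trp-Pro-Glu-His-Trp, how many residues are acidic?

The acidic residues are Asp (D) and Glu (E), whose side chains end in a carboxylate group.
Matching residues: Glu1, Glu5, Glu7, Glu11.

4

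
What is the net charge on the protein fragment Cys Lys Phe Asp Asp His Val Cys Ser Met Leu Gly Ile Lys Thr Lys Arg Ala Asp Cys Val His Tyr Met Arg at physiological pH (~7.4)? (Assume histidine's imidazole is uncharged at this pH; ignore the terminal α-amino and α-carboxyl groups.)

+2

The side chains ionized at physiological pH are Lys/Arg (+1) and Asp/Glu (−1); with His treated as neutral, nothing else contributes.
Positive (K, R): Lys2, Lys14, Lys16, Arg17, Arg25 → +5.
Negative (D, E): Asp4, Asp5, Asp19 → −3.
Net charge = (+5) + (−3) = +2.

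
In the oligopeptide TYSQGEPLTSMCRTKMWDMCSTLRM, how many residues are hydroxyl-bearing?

The –OH-bearing residues are Ser, Thr (aliphatic alcohols), and Tyr (phenol).
Matching residues: T1, Y2, S3, T9, S10, T14, S21, T22.

8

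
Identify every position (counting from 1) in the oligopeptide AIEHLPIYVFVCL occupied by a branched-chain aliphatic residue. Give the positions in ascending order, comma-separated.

Matching residues: I2, L5, I7, V9, V11, L13.

2, 5, 7, 9, 11, 13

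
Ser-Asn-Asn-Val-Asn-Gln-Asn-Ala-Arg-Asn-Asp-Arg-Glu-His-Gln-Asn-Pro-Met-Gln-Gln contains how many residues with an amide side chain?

10

Only N (asparagine) and Q (glutamine) carry a side-chain carboxamide.
Matching residues: Asn2, Asn3, Asn5, Gln6, Asn7, Asn10, Gln15, Asn16, Gln19, Gln20.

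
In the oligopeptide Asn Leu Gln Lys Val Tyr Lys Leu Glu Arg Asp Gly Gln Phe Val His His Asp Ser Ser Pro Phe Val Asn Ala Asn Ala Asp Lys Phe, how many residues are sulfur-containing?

0

The sulfur-bearing residues are cysteine (–SH) and methionine (–S–CH₃).
None of the 30 residues belong to this group.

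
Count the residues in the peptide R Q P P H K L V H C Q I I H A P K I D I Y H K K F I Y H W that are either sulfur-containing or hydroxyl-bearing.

Sulfur-containing: C, M. Hydroxyl-bearing: S, T, Y.
Sulfur-containing residues here: C10 (1).
Hydroxyl-bearing residues here: Y21, Y27 (2).
The two groups share no amino acid, so total = 1 + 2 = 3.

3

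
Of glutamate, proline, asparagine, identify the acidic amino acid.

The acidic residues are Asp (D) and Glu (E), whose side chains end in a carboxylate group.
Of the listed options, only glutamate belongs to this group.

glutamate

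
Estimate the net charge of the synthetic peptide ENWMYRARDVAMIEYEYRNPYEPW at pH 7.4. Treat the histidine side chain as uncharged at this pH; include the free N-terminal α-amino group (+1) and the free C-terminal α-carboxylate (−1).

The side chains ionized at physiological pH are Lys/Arg (+1) and Asp/Glu (−1); with His treated as neutral, nothing else contributes.
Positive (K, R): R6, R8, R18 → +3.
Negative (D, E): E1, D9, E14, E16, E22 → −5.
The N-terminus (+1) and C-terminus (−1) cancel.
Net charge = (+3) + (−5) = −2.

-2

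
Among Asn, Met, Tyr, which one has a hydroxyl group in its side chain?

Serine (S), threonine (T), and tyrosine (Y) each carry a hydroxyl group on the side chain.
Of the listed options, only Tyr belongs to this group.

Tyr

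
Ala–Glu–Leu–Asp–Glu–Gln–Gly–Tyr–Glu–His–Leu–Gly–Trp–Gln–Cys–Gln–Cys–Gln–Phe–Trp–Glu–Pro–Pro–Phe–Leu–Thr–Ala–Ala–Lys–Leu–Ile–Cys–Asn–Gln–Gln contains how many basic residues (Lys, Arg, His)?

Matching residues: His10, Lys29.

2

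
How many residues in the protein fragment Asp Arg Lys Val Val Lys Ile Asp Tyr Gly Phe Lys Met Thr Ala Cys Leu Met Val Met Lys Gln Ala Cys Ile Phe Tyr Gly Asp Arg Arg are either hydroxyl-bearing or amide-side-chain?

Hydroxyl-bearing: S, T, Y. Amide-side-chain: N, Q.
Hydroxyl-bearing residues here: Tyr9, Thr14, Tyr27 (3).
Amide-side-chain residues here: Gln22 (1).
The two groups share no amino acid, so total = 3 + 1 = 4.

4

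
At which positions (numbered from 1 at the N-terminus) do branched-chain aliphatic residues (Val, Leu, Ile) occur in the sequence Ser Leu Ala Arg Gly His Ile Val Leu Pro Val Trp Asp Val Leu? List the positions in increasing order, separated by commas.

2, 7, 8, 9, 11, 14, 15

Matching residues: Leu2, Ile7, Val8, Leu9, Val11, Val14, Leu15.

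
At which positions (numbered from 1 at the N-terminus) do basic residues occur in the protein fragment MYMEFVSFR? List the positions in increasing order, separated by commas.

K, R, and H are the three residues with basic side chains (ε-amine, guanidinium, and imidazole respectively).
Matching residues: R9.

9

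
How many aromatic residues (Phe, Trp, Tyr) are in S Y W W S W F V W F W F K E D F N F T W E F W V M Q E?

14

Matching residues: Y2, W3, W4, W6, F7, W9, F10, W11, F12, F16, F18, W20, F22, W23.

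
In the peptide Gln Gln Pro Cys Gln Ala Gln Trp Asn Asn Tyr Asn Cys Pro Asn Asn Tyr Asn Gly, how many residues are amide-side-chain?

10

Only N (asparagine) and Q (glutamine) carry a side-chain carboxamide.
Matching residues: Gln1, Gln2, Gln5, Gln7, Asn9, Asn10, Asn12, Asn15, Asn16, Asn18.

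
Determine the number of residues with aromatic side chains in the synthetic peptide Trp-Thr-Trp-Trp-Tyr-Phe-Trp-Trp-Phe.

The aromatic amino acids are Phe (F, benzyl), Trp (W, indole), and Tyr (Y, phenol).
Matching residues: Trp1, Trp3, Trp4, Tyr5, Phe6, Trp7, Trp8, Phe9.

8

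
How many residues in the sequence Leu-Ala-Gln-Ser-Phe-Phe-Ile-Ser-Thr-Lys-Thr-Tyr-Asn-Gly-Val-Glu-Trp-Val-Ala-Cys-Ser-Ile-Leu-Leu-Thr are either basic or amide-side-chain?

Basic: H, K, R. Amide-side-chain: N, Q.
Basic residues here: Lys10 (1).
Amide-side-chain residues here: Gln3, Asn13 (2).
The two groups share no amino acid, so total = 1 + 2 = 3.

3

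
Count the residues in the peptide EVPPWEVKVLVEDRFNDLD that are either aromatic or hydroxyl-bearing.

Aromatic: F, W, Y. Hydroxyl-bearing: S, T, Y.
Aromatic residues here: W5, F15 (2).
Hydroxyl-bearing residues here: none (0).
(Y belongs to both groups, but none appear in this sequence.) Total = 2 + 0 = 2.

2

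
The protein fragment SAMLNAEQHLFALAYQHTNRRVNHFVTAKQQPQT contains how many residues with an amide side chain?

Only N (asparagine) and Q (glutamine) carry a side-chain carboxamide.
Matching residues: N5, Q8, Q16, N19, N23, Q30, Q31, Q33.

8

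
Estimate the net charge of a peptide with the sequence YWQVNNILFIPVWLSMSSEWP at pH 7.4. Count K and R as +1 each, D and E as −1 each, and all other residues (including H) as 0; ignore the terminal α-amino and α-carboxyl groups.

Positive (K, R): none → +0.
Negative (D, E): E19 → −1.
Net charge = (+0) + (−1) = −1.

-1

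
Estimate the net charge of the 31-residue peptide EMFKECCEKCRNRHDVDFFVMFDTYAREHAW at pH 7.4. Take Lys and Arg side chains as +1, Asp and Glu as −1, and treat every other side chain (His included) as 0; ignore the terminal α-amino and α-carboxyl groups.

-2

Positive (K, R): K4, K9, R11, R13, R27 → +5.
Negative (D, E): E1, E5, E8, D15, D17, D23, E28 → −7.
Net charge = (+5) + (−7) = −2.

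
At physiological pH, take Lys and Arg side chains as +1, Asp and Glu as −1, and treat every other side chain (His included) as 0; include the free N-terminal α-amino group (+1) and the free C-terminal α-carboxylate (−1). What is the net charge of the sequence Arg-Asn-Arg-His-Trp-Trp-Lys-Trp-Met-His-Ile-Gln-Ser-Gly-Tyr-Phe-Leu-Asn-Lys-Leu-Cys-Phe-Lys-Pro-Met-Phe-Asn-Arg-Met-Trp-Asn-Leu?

Positive (K, R): Arg1, Arg3, Lys7, Lys19, Lys23, Arg28 → +6.
Negative (D, E): none → −0.
The N-terminus (+1) and C-terminus (−1) cancel.
Net charge = (+6) + (−0) = +6.

+6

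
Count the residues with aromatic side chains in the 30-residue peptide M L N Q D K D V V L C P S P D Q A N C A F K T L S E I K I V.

1

F, W, and Y each carry an aromatic ring on the side chain.
Matching residues: F21.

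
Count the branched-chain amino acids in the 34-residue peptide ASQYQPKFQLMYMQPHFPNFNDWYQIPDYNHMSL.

3

The BCAAs are Val, Leu, and Ile — aliphatic side chains with a branch point.
Matching residues: L10, I26, L34.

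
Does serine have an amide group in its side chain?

The amide-side-chain residues are Asn (N) and Gln (Q).
Serine is not in this group.

No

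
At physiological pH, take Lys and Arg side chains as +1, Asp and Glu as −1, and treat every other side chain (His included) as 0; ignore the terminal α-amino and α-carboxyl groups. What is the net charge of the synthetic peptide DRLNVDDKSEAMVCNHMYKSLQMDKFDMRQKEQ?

Positive (K, R): R2, K8, K19, K25, R29, K31 → +6.
Negative (D, E): D1, D6, D7, E10, D24, D27, E32 → −7.
Net charge = (+6) + (−7) = −1.

-1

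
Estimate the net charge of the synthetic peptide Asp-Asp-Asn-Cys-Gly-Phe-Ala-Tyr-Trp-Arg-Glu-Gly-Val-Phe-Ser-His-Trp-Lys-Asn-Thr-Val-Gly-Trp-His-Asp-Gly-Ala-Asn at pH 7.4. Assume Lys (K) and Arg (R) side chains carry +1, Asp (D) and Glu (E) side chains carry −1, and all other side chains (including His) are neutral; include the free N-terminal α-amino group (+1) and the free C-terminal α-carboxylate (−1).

-2

Positive (K, R): Arg10, Lys18 → +2.
Negative (D, E): Asp1, Asp2, Glu11, Asp25 → −4.
The N-terminus (+1) and C-terminus (−1) cancel.
Net charge = (+2) + (−4) = −2.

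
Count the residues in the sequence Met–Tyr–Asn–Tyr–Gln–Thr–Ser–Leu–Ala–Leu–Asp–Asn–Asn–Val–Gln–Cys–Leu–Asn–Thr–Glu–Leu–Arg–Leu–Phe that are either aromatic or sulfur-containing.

Aromatic: F, W, Y. Sulfur-containing: C, M.
Aromatic residues here: Tyr2, Tyr4, Phe24 (3).
Sulfur-containing residues here: Met1, Cys16 (2).
The two groups share no amino acid, so total = 3 + 2 = 5.

5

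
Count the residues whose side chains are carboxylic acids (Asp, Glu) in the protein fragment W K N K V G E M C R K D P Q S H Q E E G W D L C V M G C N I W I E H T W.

Matching residues: E7, D12, E18, E19, D22, E33.

6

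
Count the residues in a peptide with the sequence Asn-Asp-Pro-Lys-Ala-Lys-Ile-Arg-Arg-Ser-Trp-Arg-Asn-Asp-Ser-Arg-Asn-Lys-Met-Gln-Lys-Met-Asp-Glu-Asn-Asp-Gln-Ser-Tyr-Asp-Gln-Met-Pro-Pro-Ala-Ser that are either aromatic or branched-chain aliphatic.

3

Aromatic: F, W, Y. Branched-chain aliphatic: I, L, V.
Aromatic residues here: Trp11, Tyr29 (2).
Branched-chain aliphatic residues here: Ile7 (1).
The two groups share no amino acid, so total = 2 + 1 = 3.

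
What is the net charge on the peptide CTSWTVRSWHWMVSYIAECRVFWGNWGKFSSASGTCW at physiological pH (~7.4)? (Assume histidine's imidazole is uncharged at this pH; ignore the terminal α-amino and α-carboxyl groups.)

The side chains ionized at physiological pH are Lys/Arg (+1) and Asp/Glu (−1); with His treated as neutral, nothing else contributes.
Positive (K, R): R7, R20, K28 → +3.
Negative (D, E): E18 → −1.
Net charge = (+3) + (−1) = +2.

+2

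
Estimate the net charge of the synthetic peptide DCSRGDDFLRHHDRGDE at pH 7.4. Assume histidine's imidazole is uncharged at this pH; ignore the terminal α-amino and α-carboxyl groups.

Near pH 7.4, K and R contribute +1 each, D and E contribute −1 each, and every other side chain (His included, as stated) is uncharged.
Positive (K, R): R4, R10, R14 → +3.
Negative (D, E): D1, D6, D7, D13, D16, E17 → −6.
Net charge = (+3) + (−6) = −3.

-3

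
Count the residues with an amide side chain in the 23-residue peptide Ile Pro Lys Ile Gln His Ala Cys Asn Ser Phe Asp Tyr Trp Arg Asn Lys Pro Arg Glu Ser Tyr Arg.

The amide-side-chain residues are Asn (N) and Gln (Q).
Matching residues: Gln5, Asn9, Asn16.

3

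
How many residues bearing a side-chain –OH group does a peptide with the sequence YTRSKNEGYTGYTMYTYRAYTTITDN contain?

14

The –OH-bearing residues are Ser, Thr (aliphatic alcohols), and Tyr (phenol).
Matching residues: Y1, T2, S4, Y9, T10, Y12, T13, Y15, T16, Y17, Y20, T21, T22, T24.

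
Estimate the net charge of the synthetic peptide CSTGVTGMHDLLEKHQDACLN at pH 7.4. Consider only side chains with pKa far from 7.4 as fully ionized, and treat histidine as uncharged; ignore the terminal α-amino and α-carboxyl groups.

-2

At pH ~7.4 the Lys and Arg side chains are protonated (+1), the Asp and Glu side chains are deprotonated (−1), and with His taken as neutral all other side chains carry no charge.
Positive (K, R): K14 → +1.
Negative (D, E): D10, E13, D17 → −3.
Net charge = (+1) + (−3) = −2.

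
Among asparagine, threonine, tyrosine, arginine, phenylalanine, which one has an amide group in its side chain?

asparagine

Asparagine (N) and glutamine (Q) have uncharged amide side chains.
Of the listed options, only asparagine belongs to this group.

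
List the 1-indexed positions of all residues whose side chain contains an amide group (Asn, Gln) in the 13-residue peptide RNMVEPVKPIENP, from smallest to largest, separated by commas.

2, 12

Matching residues: N2, N12.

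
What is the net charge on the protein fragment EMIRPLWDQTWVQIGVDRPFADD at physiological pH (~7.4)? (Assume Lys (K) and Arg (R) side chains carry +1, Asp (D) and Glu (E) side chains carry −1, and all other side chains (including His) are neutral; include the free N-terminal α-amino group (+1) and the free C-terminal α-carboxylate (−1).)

-3

Positive (K, R): R4, R18 → +2.
Negative (D, E): E1, D8, D17, D22, D23 → −5.
The N-terminus (+1) and C-terminus (−1) cancel.
Net charge = (+2) + (−5) = −3.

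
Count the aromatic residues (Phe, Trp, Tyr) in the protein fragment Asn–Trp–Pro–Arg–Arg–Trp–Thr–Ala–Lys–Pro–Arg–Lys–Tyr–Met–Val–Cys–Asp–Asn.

3

Matching residues: Trp2, Trp6, Tyr13.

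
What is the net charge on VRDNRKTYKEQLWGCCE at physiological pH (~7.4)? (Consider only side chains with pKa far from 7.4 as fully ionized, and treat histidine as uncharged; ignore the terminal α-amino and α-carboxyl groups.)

+1

At pH ~7.4 the Lys and Arg side chains are protonated (+1), the Asp and Glu side chains are deprotonated (−1), and with His taken as neutral all other side chains carry no charge.
Positive (K, R): R2, R5, K6, K9 → +4.
Negative (D, E): D3, E10, E17 → −3.
Net charge = (+4) + (−3) = +1.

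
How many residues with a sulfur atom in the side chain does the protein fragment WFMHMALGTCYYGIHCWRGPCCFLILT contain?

6

Cysteine (C, thiol) and methionine (M, thioether) are the two sulfur-containing amino acids.
Matching residues: M3, M5, C10, C16, C21, C22.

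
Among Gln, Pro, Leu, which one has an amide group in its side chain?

The amide-side-chain residues are Asn (N) and Gln (Q).
Of the listed options, only Gln belongs to this group.

Gln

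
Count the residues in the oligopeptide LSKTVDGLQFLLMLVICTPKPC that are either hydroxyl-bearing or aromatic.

4

Hydroxyl-bearing: S, T, Y. Aromatic: F, W, Y.
Hydroxyl-bearing residues here: S2, T4, T18 (3).
Aromatic residues here: F10 (1).
(Y belongs to both groups, but none appear in this sequence.) Total = 3 + 1 = 4.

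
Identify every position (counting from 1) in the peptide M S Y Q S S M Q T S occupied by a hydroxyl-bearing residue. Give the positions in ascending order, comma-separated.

2, 3, 5, 6, 9, 10

The –OH-bearing residues are Ser, Thr (aliphatic alcohols), and Tyr (phenol).
Matching residues: S2, Y3, S5, S6, T9, S10.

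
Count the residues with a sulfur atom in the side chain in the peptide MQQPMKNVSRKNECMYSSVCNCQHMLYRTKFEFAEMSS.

Cysteine (C, thiol) and methionine (M, thioether) are the two sulfur-containing amino acids.
Matching residues: M1, M5, C14, M15, C20, C22, M25, M36.

8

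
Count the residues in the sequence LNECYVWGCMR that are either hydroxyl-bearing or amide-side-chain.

2

Hydroxyl-bearing: S, T, Y. Amide-side-chain: N, Q.
Hydroxyl-bearing residues here: Y5 (1).
Amide-side-chain residues here: N2 (1).
The two groups share no amino acid, so total = 1 + 1 = 2.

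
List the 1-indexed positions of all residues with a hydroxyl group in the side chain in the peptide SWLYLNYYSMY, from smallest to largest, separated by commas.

1, 4, 7, 8, 9, 11

The –OH-bearing residues are Ser, Thr (aliphatic alcohols), and Tyr (phenol).
Matching residues: S1, Y4, Y7, Y8, S9, Y11.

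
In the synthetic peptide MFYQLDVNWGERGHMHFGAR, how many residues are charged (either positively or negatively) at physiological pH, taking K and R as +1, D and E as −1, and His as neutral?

Charged side chains at pH ~7.4: K, R (positive); D, E (negative).
Matching residues: D6, E11, R12, R20.

4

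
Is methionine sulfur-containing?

The sulfur-bearing residues are cysteine (–SH) and methionine (–S–CH₃).
Methionine is in this group.

Yes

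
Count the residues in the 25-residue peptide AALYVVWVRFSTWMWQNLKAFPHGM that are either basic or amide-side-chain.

Basic: H, K, R. Amide-side-chain: N, Q.
Basic residues here: R9, K19, H23 (3).
Amide-side-chain residues here: Q16, N17 (2).
The two groups share no amino acid, so total = 3 + 2 = 5.

5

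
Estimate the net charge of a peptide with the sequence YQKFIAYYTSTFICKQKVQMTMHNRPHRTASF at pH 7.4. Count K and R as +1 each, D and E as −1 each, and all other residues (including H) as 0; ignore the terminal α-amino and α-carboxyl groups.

+5

Positive (K, R): K3, K15, K17, R25, R28 → +5.
Negative (D, E): none → −0.
Net charge = (+5) + (−0) = +5.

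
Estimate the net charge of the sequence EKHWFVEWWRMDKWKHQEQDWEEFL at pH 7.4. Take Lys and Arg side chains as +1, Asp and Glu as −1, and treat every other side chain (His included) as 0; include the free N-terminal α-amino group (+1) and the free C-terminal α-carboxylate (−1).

Positive (K, R): K2, R10, K13, K15 → +4.
Negative (D, E): E1, E7, D12, E18, D20, E22, E23 → −7.
The N-terminus (+1) and C-terminus (−1) cancel.
Net charge = (+4) + (−7) = −3.

-3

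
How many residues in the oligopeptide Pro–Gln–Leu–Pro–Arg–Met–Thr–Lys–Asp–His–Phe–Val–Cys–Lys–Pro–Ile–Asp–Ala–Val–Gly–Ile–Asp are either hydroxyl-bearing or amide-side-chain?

2

Hydroxyl-bearing: S, T, Y. Amide-side-chain: N, Q.
Hydroxyl-bearing residues here: Thr7 (1).
Amide-side-chain residues here: Gln2 (1).
The two groups share no amino acid, so total = 1 + 1 = 2.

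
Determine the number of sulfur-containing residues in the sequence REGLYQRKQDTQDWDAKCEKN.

1

Only Cys (C) and Met (M) have a sulfur atom in the side chain.
Matching residues: C18.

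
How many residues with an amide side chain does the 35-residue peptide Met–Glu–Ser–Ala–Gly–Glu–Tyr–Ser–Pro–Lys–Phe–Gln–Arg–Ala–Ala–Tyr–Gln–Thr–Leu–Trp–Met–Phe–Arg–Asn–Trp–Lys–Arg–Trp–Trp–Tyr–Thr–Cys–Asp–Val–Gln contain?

4

Only N (asparagine) and Q (glutamine) carry a side-chain carboxamide.
Matching residues: Gln12, Gln17, Asn24, Gln35.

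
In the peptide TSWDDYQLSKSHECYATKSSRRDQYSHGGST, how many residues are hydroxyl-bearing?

S, T, and Y are the three residues with a side-chain hydroxyl.
Matching residues: T1, S2, Y6, S9, S11, Y15, T17, S19, S20, Y25, S26, S30, T31.

13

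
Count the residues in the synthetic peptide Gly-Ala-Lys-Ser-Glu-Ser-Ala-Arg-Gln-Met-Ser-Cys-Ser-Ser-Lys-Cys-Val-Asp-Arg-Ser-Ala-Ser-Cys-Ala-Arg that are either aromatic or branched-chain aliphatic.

1

Aromatic: F, W, Y. Branched-chain aliphatic: I, L, V.
Aromatic residues here: none (0).
Branched-chain aliphatic residues here: Val17 (1).
The two groups share no amino acid, so total = 0 + 1 = 1.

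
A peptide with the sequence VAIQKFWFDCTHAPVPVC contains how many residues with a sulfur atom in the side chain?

Only Cys (C) and Met (M) have a sulfur atom in the side chain.
Matching residues: C10, C18.

2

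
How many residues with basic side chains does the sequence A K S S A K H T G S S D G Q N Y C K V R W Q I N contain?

The basic amino acids are Lys (K), Arg (R), and His (H).
Matching residues: K2, K6, H7, K18, R20.

5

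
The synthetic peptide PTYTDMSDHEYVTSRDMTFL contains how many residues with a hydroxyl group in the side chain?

8

Serine (S), threonine (T), and tyrosine (Y) each carry a hydroxyl group on the side chain.
Matching residues: T2, Y3, T4, S7, Y11, T13, S14, T18.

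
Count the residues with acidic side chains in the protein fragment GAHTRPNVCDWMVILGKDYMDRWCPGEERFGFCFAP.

Aspartate (D) and glutamate (E) have carboxylic-acid side chains and are the acidic amino acids.
Matching residues: D10, D18, D21, E27, E28.

5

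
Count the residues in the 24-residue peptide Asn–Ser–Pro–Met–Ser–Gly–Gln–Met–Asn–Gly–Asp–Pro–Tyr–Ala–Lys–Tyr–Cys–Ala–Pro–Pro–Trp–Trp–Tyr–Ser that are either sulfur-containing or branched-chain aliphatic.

Sulfur-containing: C, M. Branched-chain aliphatic: I, L, V.
Sulfur-containing residues here: Met4, Met8, Cys17 (3).
Branched-chain aliphatic residues here: none (0).
The two groups share no amino acid, so total = 3 + 0 = 3.

3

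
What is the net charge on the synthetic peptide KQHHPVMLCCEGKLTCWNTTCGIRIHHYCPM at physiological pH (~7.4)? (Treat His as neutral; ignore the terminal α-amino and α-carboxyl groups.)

+2

The side chains ionized at physiological pH are Lys/Arg (+1) and Asp/Glu (−1); with His treated as neutral, nothing else contributes.
Positive (K, R): K1, K13, R24 → +3.
Negative (D, E): E11 → −1.
Net charge = (+3) + (−1) = +2.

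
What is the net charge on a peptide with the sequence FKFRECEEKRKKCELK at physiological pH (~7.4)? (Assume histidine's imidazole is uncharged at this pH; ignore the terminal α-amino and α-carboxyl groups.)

Near pH 7.4, K and R contribute +1 each, D and E contribute −1 each, and every other side chain (His included, as stated) is uncharged.
Positive (K, R): K2, R4, K9, R10, K11, K12, K16 → +7.
Negative (D, E): E5, E7, E8, E14 → −4.
Net charge = (+7) + (−4) = +3.

+3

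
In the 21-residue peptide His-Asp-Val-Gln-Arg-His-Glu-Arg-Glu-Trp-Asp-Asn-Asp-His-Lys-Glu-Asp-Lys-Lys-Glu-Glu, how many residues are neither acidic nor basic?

4

Acidic: D, E. Basic: K, R, H. All other residues are neither.
Matching residues: Val3, Gln4, Trp10, Asn12.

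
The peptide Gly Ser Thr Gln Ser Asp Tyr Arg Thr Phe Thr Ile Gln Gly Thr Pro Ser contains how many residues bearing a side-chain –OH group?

8

Serine (S), threonine (T), and tyrosine (Y) each carry a hydroxyl group on the side chain.
Matching residues: Ser2, Thr3, Ser5, Tyr7, Thr9, Thr11, Thr15, Ser17.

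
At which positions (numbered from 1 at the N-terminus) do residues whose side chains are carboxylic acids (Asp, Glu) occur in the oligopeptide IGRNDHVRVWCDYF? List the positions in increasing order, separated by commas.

Matching residues: D5, D12.

5, 12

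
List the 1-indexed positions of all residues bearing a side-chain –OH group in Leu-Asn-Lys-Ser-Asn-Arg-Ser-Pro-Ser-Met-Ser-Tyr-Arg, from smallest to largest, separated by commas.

4, 7, 9, 11, 12

Serine (S), threonine (T), and tyrosine (Y) each carry a hydroxyl group on the side chain.
Matching residues: Ser4, Ser7, Ser9, Ser11, Tyr12.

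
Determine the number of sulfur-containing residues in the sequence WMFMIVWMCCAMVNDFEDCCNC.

9

The sulfur-bearing residues are cysteine (–SH) and methionine (–S–CH₃).
Matching residues: M2, M4, M8, C9, C10, M12, C19, C20, C22.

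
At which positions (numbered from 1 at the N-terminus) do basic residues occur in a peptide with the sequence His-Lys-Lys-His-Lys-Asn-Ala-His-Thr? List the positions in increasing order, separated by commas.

1, 2, 3, 4, 5, 8

K, R, and H are the three residues with basic side chains (ε-amine, guanidinium, and imidazole respectively).
Matching residues: His1, Lys2, Lys3, His4, Lys5, His8.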